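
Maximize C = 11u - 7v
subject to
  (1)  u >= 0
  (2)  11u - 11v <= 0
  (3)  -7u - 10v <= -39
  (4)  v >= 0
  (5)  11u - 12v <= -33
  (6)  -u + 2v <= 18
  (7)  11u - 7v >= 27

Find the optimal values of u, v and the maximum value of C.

u = 15, v = 33/2, maximum C = 99/2

Vertices and C = 11u - 7v:
  (15, 33/2) → C = 99/2
  (111/11, 12) → C = 27
  (12, 15) → C = 27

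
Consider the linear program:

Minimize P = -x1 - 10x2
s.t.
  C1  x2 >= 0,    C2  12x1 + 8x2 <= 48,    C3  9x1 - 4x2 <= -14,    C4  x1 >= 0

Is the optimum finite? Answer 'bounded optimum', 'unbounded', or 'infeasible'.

bounded optimum

Feasible corners and P = -x1 - 10x2:
  (2/3, 5) → P = -152/3
  (0, 6) → P = -60
  (0, 7/2) → P = -35
The feasible region has finitely many vertices and no improving ray; the minimum is -60 at (0, 6).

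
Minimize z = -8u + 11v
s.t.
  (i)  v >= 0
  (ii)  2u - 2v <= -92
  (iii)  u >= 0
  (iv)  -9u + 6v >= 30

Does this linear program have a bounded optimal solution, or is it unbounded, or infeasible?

bounded optimum

Corner points and z = -8u + 11v:
  (0, 46) → z = 506
  (82, 128) → z = 752
The feasible region has finitely many vertices and no improving ray; the minimum is 506 at (0, 46).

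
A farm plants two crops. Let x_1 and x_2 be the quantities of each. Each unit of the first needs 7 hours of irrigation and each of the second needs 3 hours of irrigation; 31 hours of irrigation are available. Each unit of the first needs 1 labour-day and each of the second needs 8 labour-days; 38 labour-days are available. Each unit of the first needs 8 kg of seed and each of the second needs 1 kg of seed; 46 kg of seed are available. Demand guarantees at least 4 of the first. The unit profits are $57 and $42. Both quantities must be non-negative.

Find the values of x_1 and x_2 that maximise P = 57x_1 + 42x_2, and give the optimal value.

Corner points and P = 57x_1 + 42x_2:
  (31/7, 0) → P = 1767/7
  (4, 0) → P = 228
  (4, 1) → P = 270

x_1 = 4, x_2 = 1, maximum P = 270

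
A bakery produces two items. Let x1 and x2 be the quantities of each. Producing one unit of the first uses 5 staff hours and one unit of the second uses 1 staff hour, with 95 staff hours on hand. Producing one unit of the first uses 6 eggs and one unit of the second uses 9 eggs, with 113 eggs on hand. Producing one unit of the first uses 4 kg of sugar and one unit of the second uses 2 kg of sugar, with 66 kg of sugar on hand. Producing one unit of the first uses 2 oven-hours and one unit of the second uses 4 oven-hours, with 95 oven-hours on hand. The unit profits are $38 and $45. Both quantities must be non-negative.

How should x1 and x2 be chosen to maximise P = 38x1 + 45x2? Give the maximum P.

x1 = 46/3, x2 = 7/3, maximum P = 2063/3

Corner points and P = 38x1 + 45x2:
  (0, 0) → P = 0
  (0, 113/9) → P = 565
  (33/2, 0) → P = 627
  (46/3, 7/3) → P = 2063/3

The optimum lies where 6x1 + 9x2 = 113 and 4x1 + 2x2 = 66.
Solving simultaneously gives x1 = 46/3, x2 = 7/3.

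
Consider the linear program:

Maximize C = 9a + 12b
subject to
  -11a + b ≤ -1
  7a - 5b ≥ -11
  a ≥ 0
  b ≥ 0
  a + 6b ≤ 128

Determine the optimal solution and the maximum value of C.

The optimum lies where b = 0 and a + 6b = 128.
Solving simultaneously gives a = 128, b = 0.

a = 128, b = 0, maximum C = 1152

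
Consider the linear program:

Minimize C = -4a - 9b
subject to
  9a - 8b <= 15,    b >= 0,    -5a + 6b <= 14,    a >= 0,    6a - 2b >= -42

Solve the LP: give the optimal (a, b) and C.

Extreme points and C = -4a - 9b:
  (5/3, 0) → C = -20/3
  (101/7, 201/14) → C = -2617/14
  (0, 0) → C = 0
  (0, 7/3) → C = -21

a = 101/7, b = 201/14, minimum C = -2617/14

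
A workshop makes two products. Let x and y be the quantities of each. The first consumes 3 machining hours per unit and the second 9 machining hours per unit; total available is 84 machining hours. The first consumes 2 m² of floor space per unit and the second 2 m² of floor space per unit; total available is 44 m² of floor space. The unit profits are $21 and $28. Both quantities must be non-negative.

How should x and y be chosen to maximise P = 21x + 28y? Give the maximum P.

Corner points and P = 21x + 28y:
  (0, 0) → P = 0
  (0, 28/3) → P = 784/3
  (22, 0) → P = 462
  (19, 3) → P = 483

The binding constraints are 3x + 9y = 84 and 2x + 2y = 44.
Solving simultaneously gives x = 19, y = 3.

x = 19, y = 3, maximum P = 483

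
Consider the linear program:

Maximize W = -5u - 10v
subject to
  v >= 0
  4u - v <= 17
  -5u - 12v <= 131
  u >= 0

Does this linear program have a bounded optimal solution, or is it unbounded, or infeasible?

bounded optimum

Corner points and W = -5u - 10v:
  (17/4, 0) → W = -85/4
  (0, 0) → W = 0
The feasible region has finitely many vertices and no improving ray; the maximum is 0 at (0, 0).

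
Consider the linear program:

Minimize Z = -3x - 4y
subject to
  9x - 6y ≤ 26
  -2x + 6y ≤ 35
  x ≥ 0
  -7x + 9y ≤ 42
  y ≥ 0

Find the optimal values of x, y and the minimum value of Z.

Feasible corners and Z = -3x - 4y:
  (61/7, 367/42) → Z = -1283/21
  (26/9, 0) → Z = -26/3
  (21/8, 161/24) → Z = -833/24
  (0, 14/3) → Z = -56/3
  (0, 0) → Z = 0

x = 61/7, y = 367/42, minimum Z = -1283/21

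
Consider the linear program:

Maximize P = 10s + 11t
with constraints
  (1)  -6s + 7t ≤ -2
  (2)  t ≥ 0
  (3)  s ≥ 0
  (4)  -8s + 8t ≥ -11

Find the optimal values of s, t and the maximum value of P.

s = 61/8, t = 25/4, maximum P = 145

Vertices and P = 10s + 11t:
  (1/3, 0) → P = 10/3
  (61/8, 25/4) → P = 145
  (11/8, 0) → P = 55/4

The optimum lies where -6s + 7t = -2 and -8s + 8t = -11.
Solving simultaneously gives s = 61/8, t = 25/4.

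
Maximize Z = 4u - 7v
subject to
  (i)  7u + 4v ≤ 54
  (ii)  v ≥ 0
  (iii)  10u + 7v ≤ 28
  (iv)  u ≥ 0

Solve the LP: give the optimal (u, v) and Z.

u = 14/5, v = 0, maximum Z = 56/5

Vertices and Z = 4u - 7v:
  (14/5, 0) → Z = 56/5
  (0, 0) → Z = 0
  (0, 4) → Z = -28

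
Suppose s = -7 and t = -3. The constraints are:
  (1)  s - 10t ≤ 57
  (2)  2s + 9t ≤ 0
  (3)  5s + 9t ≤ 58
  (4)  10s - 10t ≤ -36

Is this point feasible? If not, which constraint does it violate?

feasible

(1): 23 ≤ 57 ✓
(2): -41 ≤ 0 ✓
(3): -62 ≤ 58 ✓
(4): -40 ≤ -36 ✓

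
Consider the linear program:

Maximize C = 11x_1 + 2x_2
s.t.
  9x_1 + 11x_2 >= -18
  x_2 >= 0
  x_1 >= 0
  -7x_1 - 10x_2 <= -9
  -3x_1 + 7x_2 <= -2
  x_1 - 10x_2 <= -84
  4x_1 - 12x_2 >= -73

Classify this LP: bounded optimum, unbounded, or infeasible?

unbounded

From the feasible point (608/23, 254/23), moving in the direction (12, 4) keeps every constraint satisfied while C increases without bound.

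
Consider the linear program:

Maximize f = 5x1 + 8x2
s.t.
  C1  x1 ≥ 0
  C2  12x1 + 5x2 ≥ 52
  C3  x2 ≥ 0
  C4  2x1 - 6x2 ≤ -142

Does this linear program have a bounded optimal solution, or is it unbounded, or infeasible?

From the feasible point (0, 71/3), moving in the direction (0, 1) keeps every constraint satisfied while f increases without bound.

unbounded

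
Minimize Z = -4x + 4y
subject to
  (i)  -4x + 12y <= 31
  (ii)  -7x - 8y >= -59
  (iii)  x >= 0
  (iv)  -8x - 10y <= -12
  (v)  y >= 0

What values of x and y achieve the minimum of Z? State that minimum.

Vertices and Z = -4x + 4y:
  (115/29, 453/116) → Z = -7/29
  (0, 31/12) → Z = 31/3
  (59/7, 0) → Z = -236/7
  (0, 6/5) → Z = 24/5
  (3/2, 0) → Z = -6

The binding constraints are -7x - 8y = -59 and y = 0.
Solving simultaneously gives x = 59/7, y = 0.

x = 59/7, y = 0, minimum Z = -236/7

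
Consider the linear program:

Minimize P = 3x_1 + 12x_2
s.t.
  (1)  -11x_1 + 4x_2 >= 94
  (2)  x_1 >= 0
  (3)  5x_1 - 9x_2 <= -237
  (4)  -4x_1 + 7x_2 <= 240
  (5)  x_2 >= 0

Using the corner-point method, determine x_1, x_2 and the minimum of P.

x_1 = 0, x_2 = 79/3, minimum P = 316

Feasible corners and P = 3x_1 + 12x_2:
  (102/79, 2137/79) → P = 25950/79
  (302/61, 2264/61) → P = 28074/61
  (0, 79/3) → P = 316
  (0, 240/7) → P = 2880/7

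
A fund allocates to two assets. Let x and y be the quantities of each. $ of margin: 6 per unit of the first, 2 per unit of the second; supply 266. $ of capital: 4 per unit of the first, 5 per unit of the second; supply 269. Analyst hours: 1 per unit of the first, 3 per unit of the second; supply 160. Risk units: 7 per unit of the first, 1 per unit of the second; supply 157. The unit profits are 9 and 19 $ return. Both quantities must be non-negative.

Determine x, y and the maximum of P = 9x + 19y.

x = 1, y = 53, maximum P = 1016

Extreme points and P = 9x + 19y:
  (0, 0) → P = 0
  (0, 160/3) → P = 3040/3
  (157/7, 0) → P = 1413/7
  (1, 53) → P = 1016
  (516/31, 1255/31) → P = 919

The optimum lies where 4x + 5y = 269 and x + 3y = 160.
Solving simultaneously gives x = 1, y = 53.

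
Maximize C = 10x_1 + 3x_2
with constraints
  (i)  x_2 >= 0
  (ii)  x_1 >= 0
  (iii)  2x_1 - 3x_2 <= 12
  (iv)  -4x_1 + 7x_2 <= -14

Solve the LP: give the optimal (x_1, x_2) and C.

Extreme points and C = 10x_1 + 3x_2:
  (6, 0) → C = 60
  (7/2, 0) → C = 35
  (21, 10) → C = 240

At the optimal vertex, 2x_1 - 3x_2 = 12 and -4x_1 + 7x_2 = -14.
Solving simultaneously gives x_1 = 21, x_2 = 10.

x_1 = 21, x_2 = 10, maximum C = 240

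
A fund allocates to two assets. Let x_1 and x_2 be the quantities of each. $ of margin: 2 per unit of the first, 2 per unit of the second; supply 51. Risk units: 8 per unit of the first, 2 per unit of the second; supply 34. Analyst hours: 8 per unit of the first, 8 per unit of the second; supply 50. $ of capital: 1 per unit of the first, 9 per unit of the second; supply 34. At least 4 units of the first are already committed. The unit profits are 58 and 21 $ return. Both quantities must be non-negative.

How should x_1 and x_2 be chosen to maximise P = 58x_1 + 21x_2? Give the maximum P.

x_1 = 4, x_2 = 1, maximum P = 253

Corner points and P = 58x_1 + 21x_2:
  (17/4, 0) → P = 493/2
  (4, 0) → P = 232
  (4, 1) → P = 253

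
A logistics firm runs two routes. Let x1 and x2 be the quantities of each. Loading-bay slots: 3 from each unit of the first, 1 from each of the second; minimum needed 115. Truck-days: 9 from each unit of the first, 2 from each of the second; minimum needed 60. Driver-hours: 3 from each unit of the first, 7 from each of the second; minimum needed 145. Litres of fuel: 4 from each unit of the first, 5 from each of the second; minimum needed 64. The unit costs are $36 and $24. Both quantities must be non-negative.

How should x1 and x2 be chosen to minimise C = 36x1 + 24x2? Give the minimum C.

Extreme points and C = 36x1 + 24x2:
  (0, 115) → C = 2760
  (145/3, 0) → C = 1740
  (110/3, 5) → C = 1440
The feasible region is unbounded (it extends along (0, 1), (1, 0)), but C strictly increases along every unbounded feasible direction, so there is no improving ray and the minimum is attained at a vertex.

The optimum lies where 3x1 + x2 = 115 and 3x1 + 7x2 = 145.
Solving simultaneously gives x1 = 110/3, x2 = 5.

x1 = 110/3, x2 = 5, minimum C = 1440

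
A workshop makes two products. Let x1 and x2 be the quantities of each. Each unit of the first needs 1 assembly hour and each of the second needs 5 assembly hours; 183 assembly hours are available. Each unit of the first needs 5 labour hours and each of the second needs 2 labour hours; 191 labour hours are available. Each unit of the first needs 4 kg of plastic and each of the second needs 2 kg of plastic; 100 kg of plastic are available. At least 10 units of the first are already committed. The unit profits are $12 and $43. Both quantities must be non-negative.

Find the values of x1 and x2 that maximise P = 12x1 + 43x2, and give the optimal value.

x1 = 10, x2 = 30, maximum P = 1410

Vertices and P = 12x1 + 43x2:
  (25, 0) → P = 300
  (10, 0) → P = 120
  (10, 30) → P = 1410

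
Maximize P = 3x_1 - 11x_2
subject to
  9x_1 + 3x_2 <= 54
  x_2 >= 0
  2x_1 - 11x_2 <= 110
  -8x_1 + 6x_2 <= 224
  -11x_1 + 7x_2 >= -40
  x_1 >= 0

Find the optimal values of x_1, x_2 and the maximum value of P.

x_1 = 40/11, x_2 = 0, maximum P = 120/11

Feasible corners and P = 3x_1 - 11x_2:
  (83/16, 39/16) → P = -45/4
  (0, 18) → P = -198
  (40/11, 0) → P = 120/11
  (0, 0) → P = 0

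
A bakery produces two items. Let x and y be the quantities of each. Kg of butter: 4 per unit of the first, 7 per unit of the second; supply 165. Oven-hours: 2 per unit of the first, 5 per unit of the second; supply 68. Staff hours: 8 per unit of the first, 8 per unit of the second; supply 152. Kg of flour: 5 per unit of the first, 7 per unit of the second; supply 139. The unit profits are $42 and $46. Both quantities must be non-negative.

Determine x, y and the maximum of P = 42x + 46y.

Extreme points and P = 42x + 46y:
  (0, 0) → P = 0
  (0, 68/5) → P = 3128/5
  (19, 0) → P = 798
  (9, 10) → P = 838

The binding constraints are 2x + 5y = 68 and 8x + 8y = 152.
Solving simultaneously gives x = 9, y = 10.

x = 9, y = 10, maximum P = 838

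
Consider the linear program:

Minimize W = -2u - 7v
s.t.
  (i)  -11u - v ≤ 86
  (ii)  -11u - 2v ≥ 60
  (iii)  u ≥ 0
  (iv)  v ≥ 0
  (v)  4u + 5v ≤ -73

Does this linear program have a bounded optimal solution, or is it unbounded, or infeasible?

infeasible

The boundaries -11u - v = 86 and u = 0 meet at (0, -86), but that point violates v ≥ 0. Every candidate vertex is excluded by some other constraint, so the feasible region is empty.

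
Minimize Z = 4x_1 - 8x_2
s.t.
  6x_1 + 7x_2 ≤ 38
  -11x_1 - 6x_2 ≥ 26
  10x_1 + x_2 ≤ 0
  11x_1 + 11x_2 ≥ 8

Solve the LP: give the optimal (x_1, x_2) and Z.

Corner points and Z = 4x_1 - 8x_2:
  (-10, 14) → Z = -152
  (-362/11, 370/11) → Z = -4408/11
  (-334/55, 34/5) → Z = -4328/55

x_1 = -362/11, x_2 = 370/11, minimum Z = -4408/11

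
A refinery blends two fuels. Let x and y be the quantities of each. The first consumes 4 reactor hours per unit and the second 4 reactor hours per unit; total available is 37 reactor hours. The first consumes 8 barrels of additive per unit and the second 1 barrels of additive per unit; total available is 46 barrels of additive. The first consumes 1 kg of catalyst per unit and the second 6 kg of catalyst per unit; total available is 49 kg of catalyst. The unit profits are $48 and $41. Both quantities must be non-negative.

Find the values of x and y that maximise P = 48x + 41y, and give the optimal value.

x = 21/4, y = 4, maximum P = 416

Feasible corners and P = 48x + 41y:
  (0, 0) → P = 0
  (0, 49/6) → P = 2009/6
  (23/4, 0) → P = 276
  (21/4, 4) → P = 416
  (13/10, 159/20) → P = 7767/20

The optimum lies where 4x + 4y = 37 and 8x + y = 46.
Solving simultaneously gives x = 21/4, y = 4.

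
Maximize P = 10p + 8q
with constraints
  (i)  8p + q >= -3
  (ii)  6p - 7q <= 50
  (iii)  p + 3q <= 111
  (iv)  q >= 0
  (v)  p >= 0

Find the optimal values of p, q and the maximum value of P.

p = 927/25, q = 616/25, maximum P = 14198/25

Extreme points and P = 10p + 8q:
  (927/25, 616/25) → P = 14198/25
  (25/3, 0) → P = 250/3
  (0, 37) → P = 296
  (0, 0) → P = 0

The optimum lies where 6p - 7q = 50 and p + 3q = 111.
Solving simultaneously gives p = 927/25, q = 616/25.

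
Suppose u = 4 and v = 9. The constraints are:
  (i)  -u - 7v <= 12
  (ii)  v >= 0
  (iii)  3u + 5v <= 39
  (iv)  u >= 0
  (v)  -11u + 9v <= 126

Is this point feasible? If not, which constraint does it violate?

Constraint (iii): 3u + 5v = 57, which is not ≤ 39. All other constraints are satisfied.

not feasible — violates (iii)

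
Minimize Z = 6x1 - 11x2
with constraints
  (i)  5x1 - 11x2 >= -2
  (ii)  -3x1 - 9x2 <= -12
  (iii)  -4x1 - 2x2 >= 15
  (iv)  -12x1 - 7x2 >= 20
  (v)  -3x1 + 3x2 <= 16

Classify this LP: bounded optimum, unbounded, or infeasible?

The boundaries 5x1 - 11x2 = -2 and -4x1 - 2x2 = 15 meet at (-169/54, -67/54), but that point violates -3x1 - 9x2 ≤ -12. Every candidate vertex is excluded by some other constraint, so the feasible region is empty.

infeasible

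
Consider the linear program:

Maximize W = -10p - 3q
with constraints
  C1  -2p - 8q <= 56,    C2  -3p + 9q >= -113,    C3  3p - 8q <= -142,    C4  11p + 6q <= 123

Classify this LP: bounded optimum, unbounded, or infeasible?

From the feasible point (-198/5, 29/10), moving in the direction (-6, 11) keeps every constraint satisfied while W increases without bound.

unbounded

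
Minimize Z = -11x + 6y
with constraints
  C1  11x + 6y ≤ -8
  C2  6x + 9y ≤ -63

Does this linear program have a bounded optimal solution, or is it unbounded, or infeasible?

From the feasible point (34/7, -215/21), moving in the direction (6, -11) keeps every constraint satisfied while Z decreases without bound.

unbounded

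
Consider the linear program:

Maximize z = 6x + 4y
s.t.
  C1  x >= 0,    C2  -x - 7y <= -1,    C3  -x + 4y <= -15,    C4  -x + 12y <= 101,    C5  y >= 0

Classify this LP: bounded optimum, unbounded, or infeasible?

From the feasible point (73, 29/2), moving in the direction (12, 1) keeps every constraint satisfied while z increases without bound.

unbounded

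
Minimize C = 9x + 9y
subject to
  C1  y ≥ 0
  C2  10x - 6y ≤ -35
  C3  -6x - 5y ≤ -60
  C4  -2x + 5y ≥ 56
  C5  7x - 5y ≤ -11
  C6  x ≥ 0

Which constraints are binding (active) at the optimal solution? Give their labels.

Extreme points and C = 9x + 9y:
  (161/38, 245/19) → C = 5859/38
  (1/2, 57/5) → C = 1071/10
  (0, 12) → C = 108
The feasible region is unbounded (it extends along (0, 1), (3, 5)), but C strictly increases along every unbounded feasible direction, so there is no improving ray and the minimum is attained at a vertex.

The minimum is at (1/2, 57/5). Substituting into each constraint, equality holds for C3 and C4; the remaining constraints have slack.

C3 and C4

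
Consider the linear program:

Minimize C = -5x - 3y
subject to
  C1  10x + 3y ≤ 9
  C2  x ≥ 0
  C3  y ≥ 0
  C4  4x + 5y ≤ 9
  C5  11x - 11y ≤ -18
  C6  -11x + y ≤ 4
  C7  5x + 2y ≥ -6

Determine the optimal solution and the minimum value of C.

x = 1/11, y = 19/11, minimum C = -62/11

Feasible corners and C = -5x - 3y:
  (0, 9/5) → C = -27/5
  (0, 18/11) → C = -54/11
  (1/11, 19/11) → C = -62/11

At the optimal vertex, 4x + 5y = 9 and 11x - 11y = -18.
Solving simultaneously gives x = 1/11, y = 19/11.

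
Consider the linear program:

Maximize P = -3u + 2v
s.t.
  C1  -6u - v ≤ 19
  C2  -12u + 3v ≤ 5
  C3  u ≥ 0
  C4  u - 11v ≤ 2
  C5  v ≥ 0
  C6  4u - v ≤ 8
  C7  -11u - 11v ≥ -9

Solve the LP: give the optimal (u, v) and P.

The binding constraints are u = 0 and -11u - 11v = -9.
Solving simultaneously gives u = 0, v = 9/11.

u = 0, v = 9/11, maximum P = 18/11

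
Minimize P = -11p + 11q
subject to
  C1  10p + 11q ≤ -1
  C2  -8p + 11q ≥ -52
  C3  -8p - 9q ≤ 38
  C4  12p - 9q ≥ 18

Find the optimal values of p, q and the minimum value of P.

Corner points and P = -11p + 11q:
  (17/6, -8/3) → P = -121/2
  (63/74, -32/37) → P = -1397/74
  (5/16, -9/2) → P = -847/16
  (-1, -10/3) → P = -77/3

The optimum lies where 10p + 11q = -1 and -8p + 11q = -52.
Solving simultaneously gives p = 17/6, q = -8/3.

p = 17/6, q = -8/3, minimum P = -121/2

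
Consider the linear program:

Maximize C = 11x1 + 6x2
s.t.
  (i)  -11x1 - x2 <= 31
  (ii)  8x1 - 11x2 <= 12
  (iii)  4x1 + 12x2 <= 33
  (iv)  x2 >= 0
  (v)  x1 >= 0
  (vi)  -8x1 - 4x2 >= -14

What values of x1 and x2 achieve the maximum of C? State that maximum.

x1 = 9/20, x2 = 13/5, maximum C = 411/20

Extreme points and C = 11x1 + 6x2:
  (3/2, 0) → C = 33/2
  (101/60, 2/15) → C = 1159/60
  (0, 11/4) → C = 33/2
  (9/20, 13/5) → C = 411/20
  (0, 0) → C = 0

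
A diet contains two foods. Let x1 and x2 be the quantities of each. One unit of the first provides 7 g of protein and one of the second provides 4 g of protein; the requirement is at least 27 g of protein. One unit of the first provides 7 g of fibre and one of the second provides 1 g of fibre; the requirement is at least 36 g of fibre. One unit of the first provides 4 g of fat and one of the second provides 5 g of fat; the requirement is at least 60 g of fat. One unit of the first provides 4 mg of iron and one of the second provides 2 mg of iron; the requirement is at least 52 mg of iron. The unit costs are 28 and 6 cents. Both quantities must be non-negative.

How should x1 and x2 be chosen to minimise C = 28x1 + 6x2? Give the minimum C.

Extreme points and C = 28x1 + 6x2:
  (0, 36) → C = 216
  (15, 0) → C = 420
  (2, 22) → C = 188
  (35/3, 8/3) → C = 1028/3
The feasible region is unbounded (it extends along (0, 1), (1, 0)), but C strictly increases along every unbounded feasible direction, so there is no improving ray and the minimum is attained at a vertex.

At the optimal vertex, 7x1 + x2 = 36 and 4x1 + 2x2 = 52.
Solving simultaneously gives x1 = 2, x2 = 22.

x1 = 2, x2 = 22, minimum C = 188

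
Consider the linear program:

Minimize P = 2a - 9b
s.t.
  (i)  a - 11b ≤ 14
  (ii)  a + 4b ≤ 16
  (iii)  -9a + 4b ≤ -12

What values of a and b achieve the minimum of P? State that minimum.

a = 14/5, b = 33/10, minimum P = -241/10

The binding constraints are a + 4b = 16 and -9a + 4b = -12.
Solving simultaneously gives a = 14/5, b = 33/10.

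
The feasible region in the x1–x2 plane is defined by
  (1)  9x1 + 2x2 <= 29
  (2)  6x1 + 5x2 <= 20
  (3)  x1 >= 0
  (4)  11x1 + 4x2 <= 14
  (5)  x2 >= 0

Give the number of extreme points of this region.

Of the 10 pairwise boundary intersections, those satisfying every inequality are:
  (0, 7/2)
  (0, 0)
  (14/11, 0)

3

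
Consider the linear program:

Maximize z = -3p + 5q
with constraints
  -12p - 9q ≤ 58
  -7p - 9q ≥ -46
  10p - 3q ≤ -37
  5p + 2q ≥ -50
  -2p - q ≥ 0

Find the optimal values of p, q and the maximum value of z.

p = -542/31, q = 580/31, maximum z = 146

Corner points and z = -3p + 5q:
  (-169/42, -68/63) → z = 841/126
  (-334/21, 310/21) → z = 2552/21
  (-542/31, 580/31) → z = 146
  (-46/11, 92/11) → z = 598/11
  (-37/16, 37/8) → z = 481/16

The binding constraints are -7p - 9q = -46 and 5p + 2q = -50.
Solving simultaneously gives p = -542/31, q = 580/31.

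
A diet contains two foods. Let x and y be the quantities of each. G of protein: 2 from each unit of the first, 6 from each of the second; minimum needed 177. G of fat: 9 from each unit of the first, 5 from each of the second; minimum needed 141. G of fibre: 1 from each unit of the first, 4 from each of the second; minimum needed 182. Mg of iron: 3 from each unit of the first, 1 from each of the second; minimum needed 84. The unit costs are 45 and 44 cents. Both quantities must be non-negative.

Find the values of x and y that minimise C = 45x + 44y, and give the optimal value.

x = 14, y = 42, minimum C = 2478

Feasible corners and C = 45x + 44y:
  (0, 84) → C = 3696
  (182, 0) → C = 8190
  (14, 42) → C = 2478
The feasible region is unbounded (it extends along (0, 1), (1, 0)), but C strictly increases along every unbounded feasible direction, so there is no improving ray and the minimum is attained at a vertex.

The optimum lies where x + 4y = 182 and 3x + y = 84.
Solving simultaneously gives x = 14, y = 42.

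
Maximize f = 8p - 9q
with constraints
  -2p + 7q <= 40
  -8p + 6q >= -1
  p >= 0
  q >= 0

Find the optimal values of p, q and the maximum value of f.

p = 1/8, q = 0, maximum f = 1

Corner points and f = 8p - 9q:
  (247/44, 161/22) → f = -461/22
  (0, 40/7) → f = -360/7
  (1/8, 0) → f = 1
  (0, 0) → f = 0

At the optimal vertex, -8p + 6q = -1 and q = 0.
Solving simultaneously gives p = 1/8, q = 0.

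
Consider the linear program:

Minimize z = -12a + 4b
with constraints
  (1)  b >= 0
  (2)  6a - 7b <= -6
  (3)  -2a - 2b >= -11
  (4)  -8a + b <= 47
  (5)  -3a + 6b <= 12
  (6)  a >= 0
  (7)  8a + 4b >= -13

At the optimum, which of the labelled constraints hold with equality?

Corner points and z = -12a + 4b:
  (5/2, 3) → z = -18
  (0, 6/7) → z = 24/7
  (7/3, 19/6) → z = -46/3
  (0, 2) → z = 8

The minimum is at (5/2, 3). Substituting into each constraint, equality holds for (2) and (3); the remaining constraints have slack.

(2) and (3)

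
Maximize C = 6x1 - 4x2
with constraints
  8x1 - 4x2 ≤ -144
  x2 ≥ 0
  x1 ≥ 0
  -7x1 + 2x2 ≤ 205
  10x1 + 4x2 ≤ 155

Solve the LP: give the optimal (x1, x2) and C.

At the optimal vertex, 8x1 - 4x2 = -144 and x1 = 0.
Solving simultaneously gives x1 = 0, x2 = 36.

x1 = 0, x2 = 36, maximum C = -144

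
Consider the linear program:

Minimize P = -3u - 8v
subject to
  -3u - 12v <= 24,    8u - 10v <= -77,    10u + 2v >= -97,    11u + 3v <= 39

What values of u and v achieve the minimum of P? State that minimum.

Corner points and P = -3u - 8v:
  (-194/21, 13/42) → P = 530/21
  (-186/19, 17/38) → P = 490/19
  (159/134, 1159/134) → P = -9749/134
  (-369/8, 1457/8) → P = -10549/8

The optimum lies where 10u + 2v = -97 and 11u + 3v = 39.
Solving simultaneously gives u = -369/8, v = 1457/8.

u = -369/8, v = 1457/8, minimum P = -10549/8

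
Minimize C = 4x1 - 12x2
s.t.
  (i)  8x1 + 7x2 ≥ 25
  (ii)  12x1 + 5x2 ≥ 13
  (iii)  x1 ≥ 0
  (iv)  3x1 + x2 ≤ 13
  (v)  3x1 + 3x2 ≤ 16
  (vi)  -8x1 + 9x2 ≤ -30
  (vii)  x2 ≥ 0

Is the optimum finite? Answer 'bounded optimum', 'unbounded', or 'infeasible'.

Vertices and C = 4x1 - 12x2:
  (21/5, 2/5) → C = 12
  (13/3, 0) → C = 52/3
  (15/4, 0) → C = 15
The feasible region has finitely many vertices and no improving ray; the minimum is 12 at (21/5, 2/5).

bounded optimum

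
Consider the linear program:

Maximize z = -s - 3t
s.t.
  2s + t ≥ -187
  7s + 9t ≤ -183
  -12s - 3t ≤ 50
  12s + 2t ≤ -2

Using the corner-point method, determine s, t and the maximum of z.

At the optimal vertex, -12s - 3t = 50 and 12s + 2t = -2.
Solving simultaneously gives s = 47/6, t = -48.

s = 47/6, t = -48, maximum z = 817/6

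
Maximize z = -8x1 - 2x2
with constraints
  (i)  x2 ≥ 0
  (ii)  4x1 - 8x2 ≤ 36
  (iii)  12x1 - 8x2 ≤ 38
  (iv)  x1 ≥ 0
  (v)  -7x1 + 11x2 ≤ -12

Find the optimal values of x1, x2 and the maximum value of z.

x1 = 12/7, x2 = 0, maximum z = -96/7

Extreme points and z = -8x1 - 2x2:
  (19/6, 0) → z = -76/3
  (12/7, 0) → z = -96/7
  (161/38, 61/38) → z = -705/19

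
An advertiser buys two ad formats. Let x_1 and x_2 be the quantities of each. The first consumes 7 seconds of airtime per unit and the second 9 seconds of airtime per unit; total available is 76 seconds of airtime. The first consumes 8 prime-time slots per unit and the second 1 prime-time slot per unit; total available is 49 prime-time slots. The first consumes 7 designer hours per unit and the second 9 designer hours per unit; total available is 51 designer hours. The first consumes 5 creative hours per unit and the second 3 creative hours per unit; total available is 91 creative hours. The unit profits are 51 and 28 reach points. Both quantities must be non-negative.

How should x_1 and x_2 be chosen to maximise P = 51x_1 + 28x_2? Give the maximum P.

Extreme points and P = 51x_1 + 28x_2:
  (0, 0) → P = 0
  (0, 17/3) → P = 476/3
  (49/8, 0) → P = 2499/8
  (6, 1) → P = 334

The binding constraints are 8x_1 + x_2 = 49 and 7x_1 + 9x_2 = 51.
Solving simultaneously gives x_1 = 6, x_2 = 1.

x_1 = 6, x_2 = 1, maximum P = 334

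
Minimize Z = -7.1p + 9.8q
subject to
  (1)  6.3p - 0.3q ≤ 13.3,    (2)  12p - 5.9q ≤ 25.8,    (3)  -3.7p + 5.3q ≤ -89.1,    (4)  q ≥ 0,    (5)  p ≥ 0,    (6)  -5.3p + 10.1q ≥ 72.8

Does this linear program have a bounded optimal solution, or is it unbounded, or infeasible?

infeasible

The boundaries 6.3p - 0.3q = 13.3 and -5.3p + 10.1q = 72.8 meet at (15617/6204, 52913/6204), but that point violates -3.7p + 5.3q ≤ -89.1. Every candidate vertex is excluded by some other constraint, so the feasible region is empty.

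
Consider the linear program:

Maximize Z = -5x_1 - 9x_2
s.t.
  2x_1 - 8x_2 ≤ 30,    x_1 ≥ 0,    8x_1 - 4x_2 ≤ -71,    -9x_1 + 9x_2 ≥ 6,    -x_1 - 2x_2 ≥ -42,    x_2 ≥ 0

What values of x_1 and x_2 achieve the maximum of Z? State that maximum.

x_1 = 0, x_2 = 71/4, maximum Z = -639/4

Corner points and Z = -5x_1 - 9x_2:
  (0, 71/4) → Z = -639/4
  (0, 21) → Z = -189
  (13/10, 407/20) → Z = -3793/20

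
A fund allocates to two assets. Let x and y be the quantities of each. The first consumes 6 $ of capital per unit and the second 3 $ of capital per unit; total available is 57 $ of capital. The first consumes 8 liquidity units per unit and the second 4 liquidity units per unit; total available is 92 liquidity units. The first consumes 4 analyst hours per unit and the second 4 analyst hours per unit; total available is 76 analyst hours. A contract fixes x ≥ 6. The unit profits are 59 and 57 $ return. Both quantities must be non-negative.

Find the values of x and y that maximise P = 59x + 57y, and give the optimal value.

x = 6, y = 7, maximum P = 753

Vertices and P = 59x + 57y:
  (19/2, 0) → P = 1121/2
  (6, 0) → P = 354
  (6, 7) → P = 753

At the optimal vertex, 6x + 3y = 57 and x = 6.
Solving simultaneously gives x = 6, y = 7.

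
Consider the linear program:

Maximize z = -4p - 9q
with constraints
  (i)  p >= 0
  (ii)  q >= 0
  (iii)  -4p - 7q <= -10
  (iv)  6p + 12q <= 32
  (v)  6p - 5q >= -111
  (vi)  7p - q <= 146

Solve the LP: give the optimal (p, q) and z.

p = 5/2, q = 0, maximum z = -10

Vertices and z = -4p - 9q:
  (0, 10/7) → z = -90/7
  (0, 8/3) → z = -24
  (5/2, 0) → z = -10
  (16/3, 0) → z = -64/3

The optimum lies where q = 0 and -4p - 7q = -10.
Solving simultaneously gives p = 5/2, q = 0.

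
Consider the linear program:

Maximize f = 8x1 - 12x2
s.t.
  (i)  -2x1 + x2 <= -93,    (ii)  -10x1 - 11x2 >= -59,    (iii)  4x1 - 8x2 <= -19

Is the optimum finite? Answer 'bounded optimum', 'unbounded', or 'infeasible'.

The boundaries -2x1 + x2 = -93 and -10x1 - 11x2 = -59 meet at (541/16, -203/8), but that point violates 4x1 - 8x2 ≤ -19. Every candidate vertex is excluded by some other constraint, so the feasible region is empty.

infeasible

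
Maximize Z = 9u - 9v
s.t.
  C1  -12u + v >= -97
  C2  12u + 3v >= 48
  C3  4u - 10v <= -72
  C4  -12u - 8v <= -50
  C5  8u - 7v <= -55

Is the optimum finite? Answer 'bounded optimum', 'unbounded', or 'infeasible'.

Feasible corners and Z = 9u - 9v:
  (367/38, 359/19) → Z = -3159/38
  (19/12, 29/3) → Z = -291/4
The feasible region has finitely many vertices and no improving ray; the maximum is -291/4 at (19/12, 29/3).

bounded optimum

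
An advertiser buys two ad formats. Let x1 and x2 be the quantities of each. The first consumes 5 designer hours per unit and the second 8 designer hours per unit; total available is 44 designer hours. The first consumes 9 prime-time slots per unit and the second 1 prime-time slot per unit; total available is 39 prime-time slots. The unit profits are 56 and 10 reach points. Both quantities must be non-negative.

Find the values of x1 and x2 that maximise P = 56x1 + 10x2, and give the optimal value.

Vertices and P = 56x1 + 10x2:
  (0, 0) → P = 0
  (0, 11/2) → P = 55
  (13/3, 0) → P = 728/3
  (4, 3) → P = 254

x1 = 4, x2 = 3, maximum P = 254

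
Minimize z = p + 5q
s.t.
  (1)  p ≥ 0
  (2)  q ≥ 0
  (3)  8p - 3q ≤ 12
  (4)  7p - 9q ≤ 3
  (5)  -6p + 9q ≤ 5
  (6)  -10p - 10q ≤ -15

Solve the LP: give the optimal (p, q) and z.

p = 33/32, q = 15/32, minimum z = 27/8

Corner points and z = p + 5q:
  (33/17, 20/17) → z = 133/17
  (41/18, 56/27) → z = 683/54
  (33/32, 15/32) → z = 27/8
  (17/30, 14/15) → z = 157/30

The binding constraints are 7p - 9q = 3 and -10p - 10q = -15.
Solving simultaneously gives p = 33/32, q = 15/32.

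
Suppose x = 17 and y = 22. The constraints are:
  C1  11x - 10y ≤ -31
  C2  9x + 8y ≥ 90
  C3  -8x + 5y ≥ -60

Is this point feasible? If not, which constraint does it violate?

feasible

C1: -33 ≤ -31 ✓
C2: 329 ≥ 90 ✓
C3: -26 ≥ -60 ✓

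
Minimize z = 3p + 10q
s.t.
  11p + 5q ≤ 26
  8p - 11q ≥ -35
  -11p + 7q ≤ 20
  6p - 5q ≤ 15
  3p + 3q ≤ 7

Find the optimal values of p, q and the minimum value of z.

Corner points and z = 3p + 10q:
  (41/17, -9/85) → z = 105/17
  (43/18, -1/18) → z = 119/18
  (-205/13, -285/13) → z = -3465/13
  (-11/54, 137/54) → z = 1337/54

At the optimal vertex, -11p + 7q = 20 and 6p - 5q = 15.
Solving simultaneously gives p = -205/13, q = -285/13.

p = -205/13, q = -285/13, minimum z = -3465/13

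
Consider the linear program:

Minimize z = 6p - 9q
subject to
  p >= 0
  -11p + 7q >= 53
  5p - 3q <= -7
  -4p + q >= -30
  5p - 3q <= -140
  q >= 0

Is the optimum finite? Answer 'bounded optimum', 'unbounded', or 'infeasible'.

unbounded

From the feasible point (0, 140/3), moving in the direction (0, 1) keeps every constraint satisfied while z decreases without bound.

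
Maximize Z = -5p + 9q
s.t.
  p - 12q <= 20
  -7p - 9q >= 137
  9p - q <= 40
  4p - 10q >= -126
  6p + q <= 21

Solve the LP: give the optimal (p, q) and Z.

p = -856/19, q = -103/19, maximum Z = 3353/19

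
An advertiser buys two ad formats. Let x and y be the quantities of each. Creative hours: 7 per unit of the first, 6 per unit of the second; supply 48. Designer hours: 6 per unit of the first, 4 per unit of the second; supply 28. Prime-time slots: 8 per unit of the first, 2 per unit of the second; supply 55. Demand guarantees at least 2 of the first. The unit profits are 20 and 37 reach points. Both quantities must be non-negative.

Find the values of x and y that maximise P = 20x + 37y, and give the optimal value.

Extreme points and P = 20x + 37y:
  (14/3, 0) → P = 280/3
  (2, 0) → P = 40
  (2, 4) → P = 188

At the optimal vertex, 6x + 4y = 28 and x = 2.
Solving simultaneously gives x = 2, y = 4.

x = 2, y = 4, maximum P = 188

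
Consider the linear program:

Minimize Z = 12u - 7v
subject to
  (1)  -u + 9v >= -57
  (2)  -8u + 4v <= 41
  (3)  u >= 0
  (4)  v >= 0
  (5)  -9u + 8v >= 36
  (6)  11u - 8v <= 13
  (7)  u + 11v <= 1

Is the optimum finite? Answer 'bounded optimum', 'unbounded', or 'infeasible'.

infeasible

The boundaries -8u + 4v = 41 and u = 0 meet at (0, 41/4), but that point violates u + 11v ≤ 1. Every candidate vertex is excluded by some other constraint, so the feasible region is empty.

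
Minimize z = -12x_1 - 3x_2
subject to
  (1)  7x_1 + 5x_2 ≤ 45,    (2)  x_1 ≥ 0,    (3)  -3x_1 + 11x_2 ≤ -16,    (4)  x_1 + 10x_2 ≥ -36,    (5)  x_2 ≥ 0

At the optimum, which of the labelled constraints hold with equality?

(1) and (5)

Extreme points and z = -12x_1 - 3x_2:
  (25/4, 1/4) → z = -303/4
  (45/7, 0) → z = -540/7
  (16/3, 0) → z = -64

The minimum is at (45/7, 0). Substituting into each constraint, equality holds for (1) and (5); the remaining constraints have slack.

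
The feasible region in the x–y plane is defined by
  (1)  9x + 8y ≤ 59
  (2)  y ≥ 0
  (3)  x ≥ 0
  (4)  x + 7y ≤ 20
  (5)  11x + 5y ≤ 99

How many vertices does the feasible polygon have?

Pairwise boundary intersections that survive every other constraint:
  (59/9, 0)
  (23/5, 11/5)
  (0, 0)
  (0, 20/7)

4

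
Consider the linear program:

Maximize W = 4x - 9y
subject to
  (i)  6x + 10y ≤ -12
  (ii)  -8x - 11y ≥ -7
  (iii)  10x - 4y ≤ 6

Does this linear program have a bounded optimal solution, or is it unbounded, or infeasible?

From the feasible point (3/31, -39/31), moving in the direction (-4, -10) keeps every constraint satisfied while W increases without bound.

unbounded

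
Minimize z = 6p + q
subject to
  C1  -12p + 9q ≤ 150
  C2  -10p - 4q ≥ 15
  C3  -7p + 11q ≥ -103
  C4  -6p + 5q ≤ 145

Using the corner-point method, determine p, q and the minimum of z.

p = -859/23, q = -762/23, minimum z = -5916/23

The binding constraints are -12p + 9q = 150 and -7p + 11q = -103.
Solving simultaneously gives p = -859/23, q = -762/23.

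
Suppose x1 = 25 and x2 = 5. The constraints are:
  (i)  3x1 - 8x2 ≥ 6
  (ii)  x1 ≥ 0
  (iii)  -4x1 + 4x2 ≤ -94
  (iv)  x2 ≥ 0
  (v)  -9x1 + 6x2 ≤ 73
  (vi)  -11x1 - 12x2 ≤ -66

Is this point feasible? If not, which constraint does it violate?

not feasible — violates (iii)

Constraint (iii): -4x1 + 4x2 = -80, which is not ≤ -94. All other constraints are satisfied.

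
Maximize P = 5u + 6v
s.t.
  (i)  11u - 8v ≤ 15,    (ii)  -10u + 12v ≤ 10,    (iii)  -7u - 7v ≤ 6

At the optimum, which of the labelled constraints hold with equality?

Vertices and P = 5u + 6v:
  (5, 5) → P = 55
  (3/7, -9/7) → P = -39/7
  (-71/77, 5/77) → P = -325/77

The maximum is at (5, 5). Substituting into each constraint, equality holds for (i) and (ii); the remaining constraints have slack.

(i) and (ii)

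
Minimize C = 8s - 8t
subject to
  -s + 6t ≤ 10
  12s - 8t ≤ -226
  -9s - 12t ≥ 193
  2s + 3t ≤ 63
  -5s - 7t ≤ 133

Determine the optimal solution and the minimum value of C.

s = -868/37, t = -83/37, minimum C = -6280/37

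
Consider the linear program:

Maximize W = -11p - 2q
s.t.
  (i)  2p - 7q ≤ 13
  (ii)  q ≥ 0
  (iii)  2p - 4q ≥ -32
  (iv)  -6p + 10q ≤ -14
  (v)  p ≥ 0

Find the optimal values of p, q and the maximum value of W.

p = 7/3, q = 0, maximum W = -77/3

Feasible corners and W = -11p - 2q:
  (13/2, 0) → W = -143/2
  (7/3, 0) → W = -77/3
  (94, 55) → W = -1144
The feasible region is unbounded (it extends along (2, 1), (7, 2)), but W strictly decreases along every unbounded feasible direction, so there is no improving ray and the maximum is attained at a vertex.

The binding constraints are q = 0 and -6p + 10q = -14.
Solving simultaneously gives p = 7/3, q = 0.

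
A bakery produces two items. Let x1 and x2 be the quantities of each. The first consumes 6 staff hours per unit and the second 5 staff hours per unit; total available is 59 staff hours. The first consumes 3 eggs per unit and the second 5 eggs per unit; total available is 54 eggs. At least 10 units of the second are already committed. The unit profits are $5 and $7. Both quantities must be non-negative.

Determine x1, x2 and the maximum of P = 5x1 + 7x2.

Feasible corners and P = 5x1 + 7x2:
  (0, 54/5) → P = 378/5
  (0, 10) → P = 70
  (4/3, 10) → P = 230/3

x1 = 4/3, x2 = 10, maximum P = 230/3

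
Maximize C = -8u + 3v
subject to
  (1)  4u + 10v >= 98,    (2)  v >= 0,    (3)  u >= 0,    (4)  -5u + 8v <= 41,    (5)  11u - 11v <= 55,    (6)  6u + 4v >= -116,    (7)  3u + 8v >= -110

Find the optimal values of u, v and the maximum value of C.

u = 187/41, v = 327/41, maximum C = -515/41

Corner points and C = -8u + 3v:
  (187/41, 327/41) → C = -515/41
  (74/7, 39/7) → C = -475/7
  (27, 22) → C = -150

The optimum lies where 4u + 10v = 98 and -5u + 8v = 41.
Solving simultaneously gives u = 187/41, v = 327/41.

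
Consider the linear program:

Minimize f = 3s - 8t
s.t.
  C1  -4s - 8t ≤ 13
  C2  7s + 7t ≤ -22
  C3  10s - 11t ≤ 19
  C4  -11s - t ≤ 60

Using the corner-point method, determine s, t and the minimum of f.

Extreme points and f = 3s - 8t:
  (-85/28, -3/28) → f = -33/4
  (-467/84, 97/84) → f = -311/12
  (-199/35, 89/35) → f = -187/5

The binding constraints are 7s + 7t = -22 and -11s - t = 60.
Solving simultaneously gives s = -199/35, t = 89/35.

s = -199/35, t = 89/35, minimum f = -187/5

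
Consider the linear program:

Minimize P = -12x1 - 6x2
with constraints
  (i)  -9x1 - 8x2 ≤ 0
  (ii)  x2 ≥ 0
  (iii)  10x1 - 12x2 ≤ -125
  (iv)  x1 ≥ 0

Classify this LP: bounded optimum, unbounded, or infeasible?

unbounded

From the feasible point (0, 125/12), moving in the direction (0, 1) keeps every constraint satisfied while P decreases without bound.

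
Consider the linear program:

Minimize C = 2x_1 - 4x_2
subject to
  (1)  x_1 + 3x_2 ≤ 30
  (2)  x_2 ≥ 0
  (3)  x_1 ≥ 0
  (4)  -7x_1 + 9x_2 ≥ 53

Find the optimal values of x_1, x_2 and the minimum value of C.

The binding constraints are x_1 + 3x_2 = 30 and x_1 = 0.
Solving simultaneously gives x_1 = 0, x_2 = 10.

x_1 = 0, x_2 = 10, minimum C = -40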